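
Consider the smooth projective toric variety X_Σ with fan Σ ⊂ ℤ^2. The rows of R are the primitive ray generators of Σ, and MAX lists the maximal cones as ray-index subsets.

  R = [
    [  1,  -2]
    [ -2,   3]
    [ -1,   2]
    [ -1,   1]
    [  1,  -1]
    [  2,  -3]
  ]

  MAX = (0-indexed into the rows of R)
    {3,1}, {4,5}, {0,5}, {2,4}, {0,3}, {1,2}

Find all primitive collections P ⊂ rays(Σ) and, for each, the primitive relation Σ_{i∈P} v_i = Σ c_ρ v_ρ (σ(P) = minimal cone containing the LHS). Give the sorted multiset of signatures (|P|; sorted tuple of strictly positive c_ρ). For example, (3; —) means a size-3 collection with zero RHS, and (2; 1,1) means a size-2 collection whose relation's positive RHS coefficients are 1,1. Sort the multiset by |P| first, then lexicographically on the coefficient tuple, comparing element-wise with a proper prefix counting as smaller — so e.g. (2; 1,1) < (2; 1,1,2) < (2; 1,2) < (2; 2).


The 9 primitive collections of Σ (r=6, n=2):

  P = {0,2}:  v_{0} + v_{2} = 0  so sig = (2; —)
  P = {1,5}:  v_{1} + v_{5} = 0  so sig = (2; —)
  P = {3,4}:  v_{3} + v_{4} = 0  so sig = (2; —)
  P = {0,1}:  v_{0} + v_{1} = v_{3}  so sig = (2; 1)
  P = {0,4}:  v_{0} + v_{4} = v_{5}  so sig = (2; 1)
  P = {1,4}:  v_{1} + v_{4} = v_{2}  so sig = (2; 1)
  P = {2,3}:  v_{2} + v_{3} = v_{1}  so sig = (2; 1)
  P = {2,5}:  v_{2} + v_{5} = v_{4}  so sig = (2; 1)
  P = {3,5}:  v_{3} + v_{5} = v_{0}  so sig = (2; 1)

Hence PRS(X_Σ) =
    (2; —)
    (2; —)
    (2; —)
    (2; 1)
    (2; 1)
    (2; 1)
    (2; 1)
    (2; 1)
    (2; 1)


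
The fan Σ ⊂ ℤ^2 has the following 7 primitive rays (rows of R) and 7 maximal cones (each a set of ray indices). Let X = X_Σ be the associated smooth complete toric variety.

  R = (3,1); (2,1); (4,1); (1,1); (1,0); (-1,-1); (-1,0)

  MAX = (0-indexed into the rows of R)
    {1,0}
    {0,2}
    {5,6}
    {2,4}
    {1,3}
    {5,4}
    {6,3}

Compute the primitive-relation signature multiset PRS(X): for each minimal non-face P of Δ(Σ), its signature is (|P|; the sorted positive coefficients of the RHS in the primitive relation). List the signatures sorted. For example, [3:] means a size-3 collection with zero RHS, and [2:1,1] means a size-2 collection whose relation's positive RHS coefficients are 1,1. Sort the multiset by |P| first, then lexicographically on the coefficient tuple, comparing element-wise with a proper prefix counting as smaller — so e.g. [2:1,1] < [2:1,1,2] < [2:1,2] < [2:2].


14 minimal non-faces of Δ(Σ) (on 7 rays):

  {3,5}:  v_{3} + v_{5} = 0 — sig = [2:]
  {4,6}:  v_{4} + v_{6} = 0 — sig = [2:]
  {0,4}:  v_{0} + v_{4} = v_{2} — sig = [2:1]
  {0,6}:  v_{0} + v_{6} = v_{1} — sig = [2:1]
  {1,4}:  v_{1} + v_{4} = v_{0} — sig = [2:1]
  {1,5}:  v_{1} + v_{5} = v_{4} — sig = [2:1]
  {1,6}:  v_{1} + v_{6} = v_{3} — sig = [2:1]
  {2,6}:  v_{2} + v_{6} = v_{0} — sig = [2:1]
  {3,4}:  v_{3} + v_{4} = v_{1} — sig = [2:1]
  {2,3}:  v_{2} + v_{3} = v_{0} + v_{1} — sig = [2:1,1]
  {0,3}:  v_{0} + v_{3} = 2·v_{1} — sig = [2:2]
  {0,5}:  v_{0} + v_{5} = 2·v_{4} — sig = [2:2]
  {1,2}:  v_{1} + v_{2} = 2·v_{0} — sig = [2:2]
  {2,5}:  v_{2} + v_{5} = 3·v_{4} — sig = [2:3]

Signatures (|P|; sorted positive RHS coefficients), sorted:
    |P|=2: 14 collections, coeffs (), (), (1), (1), (1), (1), (1), (1), (1), (1,1), (2), (2), (2), (3)


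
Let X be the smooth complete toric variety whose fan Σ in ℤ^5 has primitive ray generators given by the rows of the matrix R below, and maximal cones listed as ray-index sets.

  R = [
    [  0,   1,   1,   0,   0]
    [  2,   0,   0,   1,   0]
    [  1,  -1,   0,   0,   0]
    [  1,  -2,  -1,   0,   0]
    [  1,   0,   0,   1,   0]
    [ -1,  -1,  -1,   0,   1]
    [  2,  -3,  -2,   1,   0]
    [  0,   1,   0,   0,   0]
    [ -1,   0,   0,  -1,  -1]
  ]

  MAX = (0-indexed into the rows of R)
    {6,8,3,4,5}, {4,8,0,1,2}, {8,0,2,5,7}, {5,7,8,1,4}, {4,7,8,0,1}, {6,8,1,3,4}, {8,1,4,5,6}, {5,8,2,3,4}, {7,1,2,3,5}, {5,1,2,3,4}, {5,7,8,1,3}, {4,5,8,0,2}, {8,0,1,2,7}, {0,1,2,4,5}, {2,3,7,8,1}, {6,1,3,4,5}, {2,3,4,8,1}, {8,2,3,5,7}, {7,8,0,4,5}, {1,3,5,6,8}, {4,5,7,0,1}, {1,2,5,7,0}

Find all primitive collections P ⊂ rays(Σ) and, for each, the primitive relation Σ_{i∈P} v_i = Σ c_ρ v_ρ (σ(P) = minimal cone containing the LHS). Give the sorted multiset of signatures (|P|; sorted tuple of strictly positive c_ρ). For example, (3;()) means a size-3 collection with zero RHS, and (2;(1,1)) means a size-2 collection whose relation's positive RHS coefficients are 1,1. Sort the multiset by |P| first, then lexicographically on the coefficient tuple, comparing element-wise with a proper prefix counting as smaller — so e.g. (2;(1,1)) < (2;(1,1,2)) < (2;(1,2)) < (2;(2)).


Minimal non-faces — 9 found among 9 rays, 22 max cones:

  P={0,3}:  v_{0} + v_{3} = v_{2} ; sig = (2;(1))
  P={0,6}:  v_{0} + v_{6} = v_{3} + v_{4} ; sig = (2;(1,1))
  P={2,6}:  v_{2} + v_{6} = 2·v_{3} + v_{4} ; sig = (2;(1,2))
  P={6,7}:  v_{6} + v_{7} = 3·v_{1} + 2·v_{5} + 2·v_{8} ; sig = (2;(2,2,3))
  P={2,4,7}:  v_{2} + v_{4} + v_{7} = v_{1} ; sig = (3;(1))
  P={3,4,7}:  v_{3} + v_{4} + v_{7} = 2·v_{1} + v_{5} + v_{8} ; sig = (3;(1,1,2))
  P={0,1,5,8}:  v_{0} + v_{1} + v_{5} + v_{8} = 0 ; sig = (4;())
  P={1,2,5,8}:  v_{1} + v_{2} + v_{5} + v_{8} = v_{3} ; sig = (4;(1))
  P={1,3,4,5,8}:  v_{1} + v_{3} + v_{4} + v_{5} + v_{8} = v_{6} ; sig = (5;(1))

Hence PRS(X_Σ) =
    (2;(1))
    (2;(1,1))
    (2;(1,2))
    (2;(2,2,3))
    (3;(1))
    (3;(1,1,2))
    (4;())
    (4;(1))
    (5;(1))


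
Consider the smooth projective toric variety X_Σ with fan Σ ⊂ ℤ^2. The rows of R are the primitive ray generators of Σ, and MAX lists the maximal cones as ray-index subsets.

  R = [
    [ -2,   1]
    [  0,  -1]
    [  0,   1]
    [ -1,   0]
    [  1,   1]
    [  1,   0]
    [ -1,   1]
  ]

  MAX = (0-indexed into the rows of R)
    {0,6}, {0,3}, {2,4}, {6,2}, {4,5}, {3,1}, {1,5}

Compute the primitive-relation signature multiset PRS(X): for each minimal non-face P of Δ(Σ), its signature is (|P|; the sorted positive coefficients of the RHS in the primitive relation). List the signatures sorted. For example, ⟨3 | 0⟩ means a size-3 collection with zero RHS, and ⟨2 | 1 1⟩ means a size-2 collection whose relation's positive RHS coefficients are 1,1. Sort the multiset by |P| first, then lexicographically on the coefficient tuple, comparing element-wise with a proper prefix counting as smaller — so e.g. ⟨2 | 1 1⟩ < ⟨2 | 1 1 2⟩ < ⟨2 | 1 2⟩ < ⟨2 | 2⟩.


Primitive collections (14):

  {1,2}:  v_{1} + v_{2} = 0  ⟹  sig = ⟨2 | 0⟩
  {3,5}:  v_{3} + v_{5} = 0  ⟹  sig = ⟨2 | 0⟩
  {0,5}:  v_{0} + v_{5} = v_{6}  ⟹  sig = ⟨2 | 1⟩
  {1,4}:  v_{1} + v_{4} = v_{5}  ⟹  sig = ⟨2 | 1⟩
  {1,6}:  v_{1} + v_{6} = v_{3}  ⟹  sig = ⟨2 | 1⟩
  {2,3}:  v_{2} + v_{3} = v_{6}  ⟹  sig = ⟨2 | 1⟩
  {2,5}:  v_{2} + v_{5} = v_{4}  ⟹  sig = ⟨2 | 1⟩
  {3,4}:  v_{3} + v_{4} = v_{2}  ⟹  sig = ⟨2 | 1⟩
  {3,6}:  v_{3} + v_{6} = v_{0}  ⟹  sig = ⟨2 | 1⟩
  {5,6}:  v_{5} + v_{6} = v_{2}  ⟹  sig = ⟨2 | 1⟩
  {0,4}:  v_{0} + v_{4} = v_{2} + v_{6}  ⟹  sig = ⟨2 | 1 1⟩
  {0,1}:  v_{0} + v_{1} = 2·v_{3}  ⟹  sig = ⟨2 | 2⟩
  {0,2}:  v_{0} + v_{2} = 2·v_{6}  ⟹  sig = ⟨2 | 2⟩
  {4,6}:  v_{4} + v_{6} = 2·v_{2}  ⟹  sig = ⟨2 | 2⟩

Hence PRS(X_Σ) =
    |P|=2: 14 collections, coeffs (), (), (1), (1), (1), (1), (1), (1), (1), (1), (1,1), (2), (2), (2)


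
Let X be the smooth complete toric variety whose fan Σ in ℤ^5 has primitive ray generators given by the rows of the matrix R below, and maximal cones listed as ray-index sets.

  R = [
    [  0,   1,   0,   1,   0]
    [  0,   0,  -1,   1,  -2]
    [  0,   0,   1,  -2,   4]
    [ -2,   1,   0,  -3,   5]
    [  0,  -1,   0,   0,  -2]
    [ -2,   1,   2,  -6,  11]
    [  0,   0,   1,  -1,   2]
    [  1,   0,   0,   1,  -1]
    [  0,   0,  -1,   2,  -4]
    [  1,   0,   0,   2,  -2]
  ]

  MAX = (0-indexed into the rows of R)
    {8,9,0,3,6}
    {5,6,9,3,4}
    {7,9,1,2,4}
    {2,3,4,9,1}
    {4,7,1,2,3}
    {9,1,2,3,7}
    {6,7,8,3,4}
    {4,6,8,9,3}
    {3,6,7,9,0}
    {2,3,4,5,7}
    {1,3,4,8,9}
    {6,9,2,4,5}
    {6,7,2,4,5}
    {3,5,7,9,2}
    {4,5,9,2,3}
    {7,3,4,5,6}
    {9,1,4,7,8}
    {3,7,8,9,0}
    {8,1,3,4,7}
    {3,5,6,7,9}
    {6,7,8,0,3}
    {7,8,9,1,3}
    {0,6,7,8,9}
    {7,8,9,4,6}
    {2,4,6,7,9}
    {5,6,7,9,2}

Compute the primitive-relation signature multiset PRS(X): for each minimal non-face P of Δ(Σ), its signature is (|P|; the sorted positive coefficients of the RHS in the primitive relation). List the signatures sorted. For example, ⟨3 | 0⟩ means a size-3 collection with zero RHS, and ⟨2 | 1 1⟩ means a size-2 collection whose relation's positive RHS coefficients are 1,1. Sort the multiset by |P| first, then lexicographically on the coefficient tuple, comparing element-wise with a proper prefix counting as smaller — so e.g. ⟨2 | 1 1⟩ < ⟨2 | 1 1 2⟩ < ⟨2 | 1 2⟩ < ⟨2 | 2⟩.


12 collections generate NE(X_Σ); each relation:

  {1,6}:  v_{1} + v_{6} = 0  ⇒ sig = ⟨2 | 0⟩
  {2,8}:  v_{2} + v_{8} = 0  ⇒ sig = ⟨2 | 0⟩
  {0,4}:  v_{0} + v_{4} = v_{6} + v_{8}  ⇒ sig = ⟨2 | 1 1⟩
  {1,5}:  v_{1} + v_{5} = v_{2} + v_{3}  ⇒ sig = ⟨2 | 1 1⟩
  {5,8}:  v_{5} + v_{8} = v_{3} + v_{6}  ⇒ sig = ⟨2 | 1 1⟩
  {0,1}:  v_{0} + v_{1} = v_{3} + v_{7} + v_{8} + v_{9}  ⇒ sig = ⟨2 | 1 1 1 1⟩
  {0,2}:  v_{0} + v_{2} = v_{3} + v_{6} + v_{7} + v_{9}  ⇒ sig = ⟨2 | 1 1 1 1⟩
  {0,5}:  v_{0} + v_{5} = 2·v_{3} + 2·v_{6} + v_{7} + v_{9}  ⇒ sig = ⟨2 | 1 1 2 2⟩
  {2,3,6}:  v_{2} + v_{3} + v_{6} = v_{5}  ⇒ sig = ⟨3 | 1⟩
  {3,4,7,9}:  v_{3} + v_{4} + v_{7} + v_{9} = 0  ⇒ sig = ⟨4 | 0⟩
  {4,5,7,9}:  v_{4} + v_{5} + v_{7} + v_{9} = v_{2} + v_{6}  ⇒ sig = ⟨4 | 1 1⟩
  {3,6,7,8,9}:  v_{3} + v_{6} + v_{7} + v_{8} + v_{9} = v_{0}  ⇒ sig = ⟨5 | 1⟩

Signatures (|P|; sorted positive RHS coefficients), sorted:
    ⟨2 | 0⟩
    ⟨2 | 0⟩
    ⟨2 | 1 1⟩
    ⟨2 | 1 1⟩
    ⟨2 | 1 1⟩
    ⟨2 | 1 1 1 1⟩
    ⟨2 | 1 1 1 1⟩
    ⟨2 | 1 1 2 2⟩
    ⟨3 | 1⟩
    ⟨4 | 0⟩
    ⟨4 | 1 1⟩
    ⟨5 | 1⟩


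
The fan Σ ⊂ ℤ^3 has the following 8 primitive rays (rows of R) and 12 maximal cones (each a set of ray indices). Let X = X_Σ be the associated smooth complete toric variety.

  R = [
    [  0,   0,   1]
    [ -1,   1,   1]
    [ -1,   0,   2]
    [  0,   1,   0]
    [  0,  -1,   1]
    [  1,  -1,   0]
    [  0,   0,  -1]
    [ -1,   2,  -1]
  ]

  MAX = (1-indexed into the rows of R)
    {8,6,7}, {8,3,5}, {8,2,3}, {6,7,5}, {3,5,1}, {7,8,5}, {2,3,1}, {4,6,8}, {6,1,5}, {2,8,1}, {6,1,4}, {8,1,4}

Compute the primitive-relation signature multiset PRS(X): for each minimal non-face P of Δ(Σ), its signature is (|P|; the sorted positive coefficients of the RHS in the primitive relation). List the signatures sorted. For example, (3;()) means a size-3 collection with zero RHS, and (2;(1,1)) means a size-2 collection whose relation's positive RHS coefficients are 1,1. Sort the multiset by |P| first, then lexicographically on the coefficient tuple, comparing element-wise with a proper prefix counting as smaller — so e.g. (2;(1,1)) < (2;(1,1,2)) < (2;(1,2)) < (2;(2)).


The 14 primitive collections of Σ (r=8, n=3):

  {1,7}:  v_{1} + v_{7} = 0  ⟹  sig = (2;())
  {2,5}:  v_{2} + v_{5} = v_{3}  ⟹  sig = (2;(1))
  {2,6}:  v_{2} + v_{6} = v_{1}  ⟹  sig = (2;(1))
  {4,5}:  v_{4} + v_{5} = v_{1}  ⟹  sig = (2;(1))
  {2,7}:  v_{2} + v_{7} = v_{5} + v_{8}  ⟹  sig = (2;(1,1))
  {3,4}:  v_{3} + v_{4} = v_{1} + v_{2}  ⟹  sig = (2;(1,1))
  {3,6}:  v_{3} + v_{6} = v_{1} + v_{5}  ⟹  sig = (2;(1,1))
  {4,7}:  v_{4} + v_{7} = v_{6} + v_{8}  ⟹  sig = (2;(1,1))
  {2,4}:  v_{2} + v_{4} = 2·v_{1} + v_{8}  ⟹  sig = (2;(1,2))
  {3,7}:  v_{3} + v_{7} = 2·v_{5} + v_{8}  ⟹  sig = (2;(1,2))
  {5,6,8}:  v_{5} + v_{6} + v_{8} = 0  ⟹  sig = (3;())
  {1,5,8}:  v_{1} + v_{5} + v_{8} = v_{2}  ⟹  sig = (3;(1))
  {1,6,8}:  v_{1} + v_{6} + v_{8} = v_{4}  ⟹  sig = (3;(1))
  {1,3,8}:  v_{1} + v_{3} + v_{8} = 2·v_{2}  ⟹  sig = (3;(2))

so the primitive-relation signature multiset is
[(2;()), (2;(1)), (2;(1)), (2;(1)), (2;(1,1)), (2;(1,1)), (2;(1,1)), (2;(1,1)), (2;(1,2)), (2;(1,2)), (3;()), (3;(1)), (3;(1)), (3;(2))]


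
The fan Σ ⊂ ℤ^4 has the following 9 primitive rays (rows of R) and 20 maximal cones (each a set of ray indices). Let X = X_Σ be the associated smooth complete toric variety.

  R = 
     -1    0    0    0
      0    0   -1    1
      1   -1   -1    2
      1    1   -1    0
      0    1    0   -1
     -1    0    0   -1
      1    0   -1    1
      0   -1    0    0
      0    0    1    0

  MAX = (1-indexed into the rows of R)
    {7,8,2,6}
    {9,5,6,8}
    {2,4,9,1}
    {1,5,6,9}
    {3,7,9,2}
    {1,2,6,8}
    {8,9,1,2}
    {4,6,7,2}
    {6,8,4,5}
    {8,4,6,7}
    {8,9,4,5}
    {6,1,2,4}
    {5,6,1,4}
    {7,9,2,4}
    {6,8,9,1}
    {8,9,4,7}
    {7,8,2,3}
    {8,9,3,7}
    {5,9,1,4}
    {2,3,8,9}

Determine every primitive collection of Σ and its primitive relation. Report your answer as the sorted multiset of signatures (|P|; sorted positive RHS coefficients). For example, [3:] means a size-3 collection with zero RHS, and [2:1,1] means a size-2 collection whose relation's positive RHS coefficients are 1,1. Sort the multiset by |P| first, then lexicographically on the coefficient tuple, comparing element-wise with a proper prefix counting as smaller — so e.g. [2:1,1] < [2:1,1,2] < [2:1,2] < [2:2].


14 collections generate NE(X_Σ); each relation:

  P={1,7}:  v_{1} + v_{7} = v_{2}  ⇒ sig = [2:1]
  P={3,5}:  v_{3} + v_{5} = v_{7}  ⇒ sig = [2:1]
  P={5,7}:  v_{5} + v_{7} = v_{4}  ⇒ sig = [2:1]
  P={2,5}:  v_{2} + v_{5} = v_{1} + v_{4}  ⇒ sig = [2:1,1]
  P={3,6}:  v_{3} + v_{6} = v_{2} + v_{8}  ⇒ sig = [2:1,1]
  P={1,3}:  v_{1} + v_{3} = 2·v_{2} + v_{8} + v_{9}  ⇒ sig = [2:1,1,2]
  P={3,4}:  v_{3} + v_{4} = 2·v_{7}  ⇒ sig = [2:2]
  P={6,7,9}:  v_{6} + v_{7} + v_{9} = 0  ⇒ sig = [3:]
  P={1,5,8}:  v_{1} + v_{5} + v_{8} = v_{6}  ⇒ sig = [3:1]
  P={2,6,9}:  v_{2} + v_{6} + v_{9} = v_{1}  ⇒ sig = [3:1]
  P={4,6,9}:  v_{4} + v_{6} + v_{9} = v_{5}  ⇒ sig = [3:1]
  P={1,4,8}:  v_{1} + v_{4} + v_{8} = v_{6} + v_{7}  ⇒ sig = [3:1,1]
  P={2,4,8}:  v_{2} + v_{4} + v_{8} = v_{6} + 2·v_{7}  ⇒ sig = [3:1,2]
  P={2,7,8,9}:  v_{2} + v_{7} + v_{8} + v_{9} = v_{3}  ⇒ sig = [4:1]

Sorted signature multiset PRS(X):
    [2:1]
    [2:1]
    [2:1]
    [2:1,1]
    [2:1,1]
    [2:1,1,2]
    [2:2]
    [3:]
    [3:1]
    [3:1]
    [3:1]
    [3:1,1]
    [3:1,2]
    [4:1]


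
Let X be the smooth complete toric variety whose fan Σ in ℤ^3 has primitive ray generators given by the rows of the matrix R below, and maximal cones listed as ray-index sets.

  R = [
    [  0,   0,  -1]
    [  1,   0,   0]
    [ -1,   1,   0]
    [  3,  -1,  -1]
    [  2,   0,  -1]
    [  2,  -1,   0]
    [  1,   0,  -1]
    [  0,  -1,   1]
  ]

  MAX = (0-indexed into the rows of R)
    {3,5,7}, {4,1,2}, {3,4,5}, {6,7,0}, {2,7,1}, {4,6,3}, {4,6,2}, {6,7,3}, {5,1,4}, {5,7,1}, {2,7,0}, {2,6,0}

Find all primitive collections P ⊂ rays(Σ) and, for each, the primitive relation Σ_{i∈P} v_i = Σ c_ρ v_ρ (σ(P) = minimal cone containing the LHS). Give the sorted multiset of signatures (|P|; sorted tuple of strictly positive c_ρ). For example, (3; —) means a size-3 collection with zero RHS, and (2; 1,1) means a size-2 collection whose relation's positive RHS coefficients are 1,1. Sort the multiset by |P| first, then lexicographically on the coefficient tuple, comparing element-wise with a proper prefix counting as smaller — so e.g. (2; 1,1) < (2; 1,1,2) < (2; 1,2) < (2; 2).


Minimal non-faces — 11 found among 8 rays, 12 max cones:

  {0,1}:  v_{0} + v_{1} = v_{6}  so sig = (2; 1)
  {1,6}:  v_{1} + v_{6} = v_{4}  so sig = (2; 1)
  {2,3}:  v_{2} + v_{3} = v_{4}  so sig = (2; 1)
  {2,5}:  v_{2} + v_{5} = v_{1}  so sig = (2; 1)
  {4,7}:  v_{4} + v_{7} = v_{5}  so sig = (2; 1)
  {5,6}:  v_{5} + v_{6} = v_{3}  so sig = (2; 1)
  {1,3}:  v_{1} + v_{3} = v_{4} + v_{5}  so sig = (2; 1,1)
  {0,5}:  v_{0} + v_{5} = 2·v_{6} + v_{7}  so sig = (2; 1,2)
  {0,3}:  v_{0} + v_{3} = 3·v_{6} + v_{7}  so sig = (2; 1,3)
  {0,4}:  v_{0} + v_{4} = 2·v_{6}  so sig = (2; 2)
  {2,6,7}:  v_{2} + v_{6} + v_{7} = 0  so sig = (3; —)

Hence PRS(X_Σ) =
[(2; 1), (2; 1), (2; 1), (2; 1), (2; 1), (2; 1), (2; 1,1), (2; 1,2), (2; 1,3), (2; 2), (3; —)]


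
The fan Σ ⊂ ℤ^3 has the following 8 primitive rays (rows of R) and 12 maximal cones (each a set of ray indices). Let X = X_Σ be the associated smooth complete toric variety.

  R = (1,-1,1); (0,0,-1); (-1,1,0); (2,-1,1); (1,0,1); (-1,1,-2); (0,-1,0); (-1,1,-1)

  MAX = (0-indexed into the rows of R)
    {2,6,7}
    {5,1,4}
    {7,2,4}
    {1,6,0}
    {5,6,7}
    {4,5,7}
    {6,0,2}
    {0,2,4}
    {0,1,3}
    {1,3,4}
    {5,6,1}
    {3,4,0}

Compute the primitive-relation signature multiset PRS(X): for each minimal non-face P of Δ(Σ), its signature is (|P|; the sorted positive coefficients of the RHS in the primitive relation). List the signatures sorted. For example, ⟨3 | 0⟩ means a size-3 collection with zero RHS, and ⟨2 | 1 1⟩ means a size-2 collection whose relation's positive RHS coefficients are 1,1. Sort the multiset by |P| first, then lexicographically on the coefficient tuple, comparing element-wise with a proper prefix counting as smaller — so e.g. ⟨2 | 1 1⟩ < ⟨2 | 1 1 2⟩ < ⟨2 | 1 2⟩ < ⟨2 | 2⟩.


|primitive collections| = 11. Relations:

  {0,7}:  v_{0} + v_{7} = 0 ; sig = ⟨2 | 0⟩
  {0,5}:  v_{0} + v_{5} = v_{1} ; sig = ⟨2 | 1⟩
  {1,2}:  v_{1} + v_{2} = v_{7} ; sig = ⟨2 | 1⟩
  {1,7}:  v_{1} + v_{7} = v_{5} ; sig = ⟨2 | 1⟩
  {2,3}:  v_{2} + v_{3} = v_{4} ; sig = ⟨2 | 1⟩
  {4,6}:  v_{4} + v_{6} = v_{0} ; sig = ⟨2 | 1⟩
  {3,7}:  v_{3} + v_{7} = v_{1} + v_{4} ; sig = ⟨2 | 1 1⟩
  {3,5}:  v_{3} + v_{5} = 2·v_{1} + v_{4} ; sig = ⟨2 | 1 2⟩
  {3,6}:  v_{3} + v_{6} = 2·v_{0} + v_{1} ; sig = ⟨2 | 1 2⟩
  {2,5}:  v_{2} + v_{5} = 2·v_{7} ; sig = ⟨2 | 2⟩
  {0,1,4}:  v_{0} + v_{1} + v_{4} = v_{3} ; sig = ⟨3 | 1⟩

Hence PRS(X_Σ) =
{ ⟨2 | 0⟩,  ⟨2 | 1⟩ ×5,  ⟨2 | 1 1⟩,  ⟨2 | 1 2⟩ ×2,  ⟨2 | 2⟩,  ⟨3 | 1⟩ }


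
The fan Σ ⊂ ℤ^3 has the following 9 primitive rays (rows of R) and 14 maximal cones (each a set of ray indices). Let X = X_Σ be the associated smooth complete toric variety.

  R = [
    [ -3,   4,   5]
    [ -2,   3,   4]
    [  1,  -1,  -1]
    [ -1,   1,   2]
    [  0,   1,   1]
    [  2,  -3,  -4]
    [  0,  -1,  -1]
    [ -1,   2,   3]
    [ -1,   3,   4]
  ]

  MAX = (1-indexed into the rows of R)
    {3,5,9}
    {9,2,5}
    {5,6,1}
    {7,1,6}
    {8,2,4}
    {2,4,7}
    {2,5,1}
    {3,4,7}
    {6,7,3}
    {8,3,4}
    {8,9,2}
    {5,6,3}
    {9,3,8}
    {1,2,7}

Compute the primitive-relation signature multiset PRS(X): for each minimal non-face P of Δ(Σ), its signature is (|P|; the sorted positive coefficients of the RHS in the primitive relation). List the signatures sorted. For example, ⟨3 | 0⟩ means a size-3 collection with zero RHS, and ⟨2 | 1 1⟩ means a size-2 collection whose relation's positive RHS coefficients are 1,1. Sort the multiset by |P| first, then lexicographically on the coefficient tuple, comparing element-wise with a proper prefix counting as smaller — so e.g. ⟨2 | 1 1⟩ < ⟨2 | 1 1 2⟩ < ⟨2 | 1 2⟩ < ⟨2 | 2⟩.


Σ has 15 primitive collections:

  P = {2,6}:  v_{2} + v_{6} = 0  ⟹  sig = ⟨2 | 0⟩
  P = {5,7}:  v_{5} + v_{7} = 0  ⟹  sig = ⟨2 | 0⟩
  P = {1,3}:  v_{1} + v_{3} = v_{2}  ⟹  sig = ⟨2 | 1⟩
  P = {2,3}:  v_{2} + v_{3} = v_{8}  ⟹  sig = ⟨2 | 1⟩
  P = {4,5}:  v_{4} + v_{5} = v_{8}  ⟹  sig = ⟨2 | 1⟩
  P = {5,8}:  v_{5} + v_{8} = v_{9}  ⟹  sig = ⟨2 | 1⟩
  P = {6,8}:  v_{6} + v_{8} = v_{3}  ⟹  sig = ⟨2 | 1⟩
  P = {7,8}:  v_{7} + v_{8} = v_{4}  ⟹  sig = ⟨2 | 1⟩
  P = {7,9}:  v_{7} + v_{9} = v_{8}  ⟹  sig = ⟨2 | 1⟩
  P = {4,6}:  v_{4} + v_{6} = v_{3} + v_{7}  ⟹  sig = ⟨2 | 1 1⟩
  P = {6,9}:  v_{6} + v_{9} = v_{3} + v_{5}  ⟹  sig = ⟨2 | 1 1⟩
  P = {1,4}:  v_{1} + v_{4} = 2·v_{2} + v_{7}  ⟹  sig = ⟨2 | 1 2⟩
  P = {1,9}:  v_{1} + v_{9} = 2·v_{2} + v_{5}  ⟹  sig = ⟨2 | 1 2⟩
  P = {1,8}:  v_{1} + v_{8} = 2·v_{2}  ⟹  sig = ⟨2 | 2⟩
  P = {4,9}:  v_{4} + v_{9} = 2·v_{8}  ⟹  sig = ⟨2 | 2⟩

Sorted signature multiset PRS(X):
    |P|=2: 15 collections, coeffs (), (), (1), (1), (1), (1), (1), (1), (1), (1,1), (1,1), (1,2), (1,2), (2), (2)


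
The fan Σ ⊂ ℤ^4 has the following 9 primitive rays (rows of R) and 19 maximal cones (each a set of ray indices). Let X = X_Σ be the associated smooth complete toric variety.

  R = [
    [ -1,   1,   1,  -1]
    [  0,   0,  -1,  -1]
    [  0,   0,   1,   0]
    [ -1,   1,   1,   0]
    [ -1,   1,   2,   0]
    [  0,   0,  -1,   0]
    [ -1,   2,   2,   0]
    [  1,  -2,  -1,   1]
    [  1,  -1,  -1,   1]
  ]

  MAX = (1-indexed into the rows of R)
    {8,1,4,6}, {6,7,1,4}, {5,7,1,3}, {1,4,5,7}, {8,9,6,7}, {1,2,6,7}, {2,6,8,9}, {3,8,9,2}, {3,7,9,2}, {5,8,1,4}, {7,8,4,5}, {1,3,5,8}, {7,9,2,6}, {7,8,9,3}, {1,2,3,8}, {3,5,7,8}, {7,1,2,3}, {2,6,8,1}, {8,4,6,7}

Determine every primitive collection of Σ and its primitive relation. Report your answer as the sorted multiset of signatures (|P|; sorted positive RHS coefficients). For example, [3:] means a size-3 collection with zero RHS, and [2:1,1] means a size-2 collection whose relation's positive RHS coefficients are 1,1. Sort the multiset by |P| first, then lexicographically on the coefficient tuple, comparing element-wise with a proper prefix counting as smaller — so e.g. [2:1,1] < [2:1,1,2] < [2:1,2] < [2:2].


Minimal non-faces — 10 found among 9 rays, 19 max cones:

  P={1,9}:  v_{1} + v_{9} = 0 — sig = [2:]
  P={3,6}:  v_{3} + v_{6} = 0 — sig = [2:]
  P={2,5}:  v_{2} + v_{5} = v_{1} — sig = [2:1]
  P={3,4}:  v_{3} + v_{4} = v_{5} — sig = [2:1]
  P={5,6}:  v_{5} + v_{6} = v_{4} — sig = [2:1]
  P={2,4}:  v_{2} + v_{4} = v_{1} + v_{6} — sig = [2:1,1]
  P={5,9}:  v_{5} + v_{9} = v_{7} + v_{8} — sig = [2:1,1]
  P={4,9}:  v_{4} + v_{9} = v_{6} + v_{7} + v_{8} — sig = [2:1,1,1]
  P={2,7,8}:  v_{2} + v_{7} + v_{8} = 0 — sig = [3:]
  P={1,7,8}:  v_{1} + v_{7} + v_{8} = v_{5} — sig = [3:1]

so the primitive-relation signature multiset is
    |P|=2: 8 collections, coeffs (), (), (1), (1), (1), (1,1), (1,1), (1,1,1)
    |P|=3: 2 collections, coeffs (), (1)


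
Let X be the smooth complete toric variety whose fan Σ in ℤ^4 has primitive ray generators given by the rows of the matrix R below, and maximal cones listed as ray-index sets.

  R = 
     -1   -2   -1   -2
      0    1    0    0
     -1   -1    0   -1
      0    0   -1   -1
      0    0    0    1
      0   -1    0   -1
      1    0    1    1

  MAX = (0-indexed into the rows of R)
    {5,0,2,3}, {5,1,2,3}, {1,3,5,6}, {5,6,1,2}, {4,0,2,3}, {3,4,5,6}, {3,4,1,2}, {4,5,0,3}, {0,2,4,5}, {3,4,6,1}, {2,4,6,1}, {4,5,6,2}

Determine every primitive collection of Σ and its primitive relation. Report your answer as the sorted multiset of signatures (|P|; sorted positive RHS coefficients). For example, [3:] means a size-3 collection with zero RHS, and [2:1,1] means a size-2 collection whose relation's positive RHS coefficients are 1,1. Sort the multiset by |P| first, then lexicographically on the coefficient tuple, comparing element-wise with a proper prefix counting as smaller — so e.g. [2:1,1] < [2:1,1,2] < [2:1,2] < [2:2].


The 5 primitive collections of Σ (r=7, n=4):

  • {0,1}:  v_{0} + v_{1} = v_{2} + v_{3} — sig = [2:1,1]
  • {0,6}:  v_{0} + v_{6} = v_{4} + 2·v_{5} — sig = [2:1,2]
  • {1,4,5}:  v_{1} + v_{4} + v_{5} = 0 — sig = [3:]
  • {2,3,6}:  v_{2} + v_{3} + v_{6} = v_{5} — sig = [3:1]
  • {2,3,4,5}:  v_{2} + v_{3} + v_{4} + v_{5} = v_{0} — sig = [4:1]

Sorted signature multiset PRS(X):
    [2:1,1]
    [2:1,2]
    [3:]
    [3:1]
    [4:1]


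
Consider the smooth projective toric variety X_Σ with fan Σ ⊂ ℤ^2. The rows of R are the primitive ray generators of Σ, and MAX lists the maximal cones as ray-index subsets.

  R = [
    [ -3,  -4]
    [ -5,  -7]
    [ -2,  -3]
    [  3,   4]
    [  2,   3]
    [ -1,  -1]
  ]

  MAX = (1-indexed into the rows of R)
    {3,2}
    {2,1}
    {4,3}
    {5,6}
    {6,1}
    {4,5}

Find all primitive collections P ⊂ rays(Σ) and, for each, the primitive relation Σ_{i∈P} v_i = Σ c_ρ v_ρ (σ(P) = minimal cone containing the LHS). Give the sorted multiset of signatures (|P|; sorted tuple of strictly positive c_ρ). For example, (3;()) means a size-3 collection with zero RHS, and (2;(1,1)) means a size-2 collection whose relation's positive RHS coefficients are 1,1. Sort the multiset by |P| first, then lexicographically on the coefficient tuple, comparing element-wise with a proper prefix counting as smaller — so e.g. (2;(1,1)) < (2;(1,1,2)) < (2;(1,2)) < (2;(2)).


Primitive collections (9):

  P = {1,4}:  v_{1} + v_{4} = 0  ⟹  sig = (2;())
  P = {3,5}:  v_{3} + v_{5} = 0  ⟹  sig = (2;())
  P = {1,3}:  v_{1} + v_{3} = v_{2}  ⟹  sig = (2;(1))
  P = {1,5}:  v_{1} + v_{5} = v_{6}  ⟹  sig = (2;(1))
  P = {2,4}:  v_{2} + v_{4} = v_{3}  ⟹  sig = (2;(1))
  P = {2,5}:  v_{2} + v_{5} = v_{1}  ⟹  sig = (2;(1))
  P = {3,6}:  v_{3} + v_{6} = v_{1}  ⟹  sig = (2;(1))
  P = {4,6}:  v_{4} + v_{6} = v_{5}  ⟹  sig = (2;(1))
  P = {2,6}:  v_{2} + v_{6} = 2·v_{1}  ⟹  sig = (2;(2))

so the primitive-relation signature multiset is
{ (2;()) ×2,  (2;(1)) ×6,  (2;(2)) }


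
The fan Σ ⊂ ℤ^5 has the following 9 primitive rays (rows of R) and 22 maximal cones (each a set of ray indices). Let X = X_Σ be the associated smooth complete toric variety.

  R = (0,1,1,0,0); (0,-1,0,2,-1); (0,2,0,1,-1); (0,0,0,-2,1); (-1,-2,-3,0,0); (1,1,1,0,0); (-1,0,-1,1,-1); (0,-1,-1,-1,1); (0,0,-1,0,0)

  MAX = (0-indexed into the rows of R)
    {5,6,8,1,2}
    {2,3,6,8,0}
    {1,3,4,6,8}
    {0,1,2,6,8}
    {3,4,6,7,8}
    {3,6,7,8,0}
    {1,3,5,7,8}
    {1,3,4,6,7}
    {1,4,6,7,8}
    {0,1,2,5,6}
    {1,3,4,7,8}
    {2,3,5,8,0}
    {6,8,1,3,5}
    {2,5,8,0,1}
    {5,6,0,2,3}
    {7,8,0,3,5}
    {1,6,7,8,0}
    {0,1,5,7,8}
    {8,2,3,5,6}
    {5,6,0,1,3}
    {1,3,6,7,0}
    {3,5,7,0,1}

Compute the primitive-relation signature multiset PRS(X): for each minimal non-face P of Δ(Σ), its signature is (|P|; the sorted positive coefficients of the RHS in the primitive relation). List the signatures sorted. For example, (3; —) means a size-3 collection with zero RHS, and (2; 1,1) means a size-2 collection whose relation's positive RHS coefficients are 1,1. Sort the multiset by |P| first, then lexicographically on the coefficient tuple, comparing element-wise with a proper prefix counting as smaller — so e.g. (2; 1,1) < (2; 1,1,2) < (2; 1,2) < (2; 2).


9 collections generate NE(X_Σ); each relation:

  • {0,4}:  v_{0} + v_{4} = v_{6} + v_{7}  so sig = (2; 1,1)
  • {4,5}:  v_{4} + v_{5} = v_{1} + v_{3} + 2·v_{8}  so sig = (2; 1,1,2)
  • {2,4}:  v_{2} + v_{4} = v_{6} + 2·v_{8}  so sig = (2; 1,2)
  • {2,7}:  v_{2} + v_{7} = v_{0} + 2·v_{8}  so sig = (2; 1,2)
  • {5,6,7}:  v_{5} + v_{6} + v_{7} = v_{8}  so sig = (3; 1)
  • {1,2,3}:  v_{1} + v_{2} + v_{3} = v_{5} + v_{6}  so sig = (3; 1,1)
  • {0,1,3,8}:  v_{0} + v_{1} + v_{3} + v_{8} = 0  so sig = (4; —)
  • {0,5,6,8}:  v_{0} + v_{5} + v_{6} + v_{8} = v_{2}  so sig = (4; 1)
  • {1,3,6,7,8}:  v_{1} + v_{3} + v_{6} + v_{7} + v_{8} = v_{4}  so sig = (5; 1)

so the primitive-relation signature multiset is
    (2; 1,1)
    (2; 1,1,2)
    (2; 1,2)
    (2; 1,2)
    (3; 1)
    (3; 1,1)
    (4; —)
    (4; 1)
    (5; 1)


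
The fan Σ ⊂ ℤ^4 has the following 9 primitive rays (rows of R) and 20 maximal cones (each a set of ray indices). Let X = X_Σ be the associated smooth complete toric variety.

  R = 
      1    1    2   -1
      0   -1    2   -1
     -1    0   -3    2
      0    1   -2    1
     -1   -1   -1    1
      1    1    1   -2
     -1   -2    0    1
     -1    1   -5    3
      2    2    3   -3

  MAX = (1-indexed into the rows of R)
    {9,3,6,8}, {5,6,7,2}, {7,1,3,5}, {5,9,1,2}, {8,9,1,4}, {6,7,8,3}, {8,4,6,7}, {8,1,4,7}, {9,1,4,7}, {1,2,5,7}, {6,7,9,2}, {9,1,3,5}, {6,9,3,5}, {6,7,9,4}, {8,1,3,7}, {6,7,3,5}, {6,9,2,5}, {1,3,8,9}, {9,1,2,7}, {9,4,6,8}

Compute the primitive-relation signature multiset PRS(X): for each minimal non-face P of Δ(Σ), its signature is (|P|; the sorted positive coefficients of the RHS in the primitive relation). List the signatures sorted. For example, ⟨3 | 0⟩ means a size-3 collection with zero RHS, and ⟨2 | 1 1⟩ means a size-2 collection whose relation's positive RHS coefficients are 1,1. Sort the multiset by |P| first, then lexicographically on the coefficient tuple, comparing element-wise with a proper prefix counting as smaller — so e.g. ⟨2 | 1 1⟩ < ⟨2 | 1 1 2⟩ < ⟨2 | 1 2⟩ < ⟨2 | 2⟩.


The 10 primitive collections of Σ (r=9, n=4):

  • {2,4}:  v_{2} + v_{4} = 0  ⇒ sig = ⟨2 | 0⟩
  • {1,6}:  v_{1} + v_{6} = v_{9}  ⇒ sig = ⟨2 | 1⟩
  • {2,3}:  v_{2} + v_{3} = v_{5}  ⇒ sig = ⟨2 | 1⟩
  • {2,8}:  v_{2} + v_{8} = v_{3}  ⇒ sig = ⟨2 | 1⟩
  • {3,4}:  v_{3} + v_{4} = v_{8}  ⇒ sig = ⟨2 | 1⟩
  • {4,5}:  v_{4} + v_{5} = v_{3}  ⇒ sig = ⟨2 | 1⟩
  • {5,8}:  v_{5} + v_{8} = 2·v_{3}  ⇒ sig = ⟨2 | 2⟩
  • {3,7,9}:  v_{3} + v_{7} + v_{9} = 0  ⇒ sig = ⟨3 | 0⟩
  • {5,7,9}:  v_{5} + v_{7} + v_{9} = v_{2}  ⇒ sig = ⟨3 | 1⟩
  • {7,8,9}:  v_{7} + v_{8} + v_{9} = v_{4}  ⇒ sig = ⟨3 | 1⟩

so the primitive-relation signature multiset is
[⟨2 | 0⟩, ⟨2 | 1⟩, ⟨2 | 1⟩, ⟨2 | 1⟩, ⟨2 | 1⟩, ⟨2 | 1⟩, ⟨2 | 2⟩, ⟨3 | 0⟩, ⟨3 | 1⟩, ⟨3 | 1⟩]


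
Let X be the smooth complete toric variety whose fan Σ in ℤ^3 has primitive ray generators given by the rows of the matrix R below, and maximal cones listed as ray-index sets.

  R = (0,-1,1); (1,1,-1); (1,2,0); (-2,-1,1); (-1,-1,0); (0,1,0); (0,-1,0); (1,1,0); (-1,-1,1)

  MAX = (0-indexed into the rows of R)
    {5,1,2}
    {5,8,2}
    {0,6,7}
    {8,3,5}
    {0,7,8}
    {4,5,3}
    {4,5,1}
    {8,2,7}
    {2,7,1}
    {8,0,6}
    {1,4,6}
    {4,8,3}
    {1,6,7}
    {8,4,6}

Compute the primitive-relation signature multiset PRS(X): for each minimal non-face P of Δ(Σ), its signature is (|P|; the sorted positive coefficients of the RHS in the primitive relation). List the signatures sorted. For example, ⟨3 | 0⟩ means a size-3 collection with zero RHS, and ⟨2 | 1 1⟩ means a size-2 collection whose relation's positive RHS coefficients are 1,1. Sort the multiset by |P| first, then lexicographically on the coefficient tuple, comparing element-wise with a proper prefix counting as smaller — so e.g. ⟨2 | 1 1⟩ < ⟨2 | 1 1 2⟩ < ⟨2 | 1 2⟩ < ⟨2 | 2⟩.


17 minimal non-faces of Δ(Σ) (on 9 rays):

  {1,8}:  v_{1} + v_{8} = 0  →  sig = ⟨2 | 0⟩
  {4,7}:  v_{4} + v_{7} = 0  →  sig = ⟨2 | 0⟩
  {5,6}:  v_{5} + v_{6} = 0  →  sig = ⟨2 | 0⟩
  {2,4}:  v_{2} + v_{4} = v_{5}  →  sig = ⟨2 | 1⟩
  {2,6}:  v_{2} + v_{6} = v_{7}  →  sig = ⟨2 | 1⟩
  {5,7}:  v_{5} + v_{7} = v_{2}  →  sig = ⟨2 | 1⟩
  {0,1}:  v_{0} + v_{1} = v_{6} + v_{7}  →  sig = ⟨2 | 1 1⟩
  {0,4}:  v_{0} + v_{4} = v_{6} + v_{8}  →  sig = ⟨2 | 1 1⟩
  {0,5}:  v_{0} + v_{5} = v_{7} + v_{8}  →  sig = ⟨2 | 1 1⟩
  {1,3}:  v_{1} + v_{3} = v_{4} + v_{5}  →  sig = ⟨2 | 1 1⟩
  {3,6}:  v_{3} + v_{6} = v_{4} + v_{8}  →  sig = ⟨2 | 1 1⟩
  {3,7}:  v_{3} + v_{7} = v_{5} + v_{8}  →  sig = ⟨2 | 1 1⟩
  {0,2}:  v_{0} + v_{2} = 2·v_{7} + v_{8}  →  sig = ⟨2 | 1 2⟩
  {2,3}:  v_{2} + v_{3} = 2·v_{5} + v_{8}  →  sig = ⟨2 | 1 2⟩
  {0,3}:  v_{0} + v_{3} = 2·v_{8}  →  sig = ⟨2 | 2⟩
  {4,5,8}:  v_{4} + v_{5} + v_{8} = v_{3}  →  sig = ⟨3 | 1⟩
  {6,7,8}:  v_{6} + v_{7} + v_{8} = v_{0}  →  sig = ⟨3 | 1⟩

Sorted signature multiset PRS(X):
    |P|=2: 15 collections, coeffs (), (), (), (1), (1), (1), (1,1), (1,1), (1,1), (1,1), (1,1), (1,1), (1,2), (1,2), (2)
    |P|=3: 2 collections, coeffs (1), (1)


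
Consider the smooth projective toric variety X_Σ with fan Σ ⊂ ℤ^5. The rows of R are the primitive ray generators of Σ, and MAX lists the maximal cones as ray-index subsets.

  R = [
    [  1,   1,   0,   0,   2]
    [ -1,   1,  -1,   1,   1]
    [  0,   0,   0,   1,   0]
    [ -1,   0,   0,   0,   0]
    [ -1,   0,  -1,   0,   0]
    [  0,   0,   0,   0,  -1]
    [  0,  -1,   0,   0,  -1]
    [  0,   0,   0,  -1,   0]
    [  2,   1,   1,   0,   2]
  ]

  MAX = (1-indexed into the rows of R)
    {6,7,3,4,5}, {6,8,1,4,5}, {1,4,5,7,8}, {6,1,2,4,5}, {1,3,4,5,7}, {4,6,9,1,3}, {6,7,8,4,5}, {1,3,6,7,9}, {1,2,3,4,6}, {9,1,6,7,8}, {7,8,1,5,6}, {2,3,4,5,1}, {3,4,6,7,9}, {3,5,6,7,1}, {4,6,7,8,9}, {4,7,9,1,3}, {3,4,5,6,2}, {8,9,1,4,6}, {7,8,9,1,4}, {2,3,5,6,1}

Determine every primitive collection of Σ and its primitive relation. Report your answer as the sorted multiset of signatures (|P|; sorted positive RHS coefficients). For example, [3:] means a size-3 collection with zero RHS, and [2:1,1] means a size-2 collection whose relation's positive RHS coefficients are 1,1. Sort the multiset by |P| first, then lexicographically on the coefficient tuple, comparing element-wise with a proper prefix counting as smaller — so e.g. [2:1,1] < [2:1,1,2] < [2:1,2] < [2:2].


|primitive collections| = 7. Relations:

  P = {3,8}:  v_{3} + v_{8} = 0  so sig = [2:]
  P = {5,9}:  v_{5} + v_{9} = v_{1}  so sig = [2:1]
  P = {2,7}:  v_{2} + v_{7} = v_{3} + v_{5}  so sig = [2:1,1]
  P = {2,8}:  v_{2} + v_{8} = v_{1} + v_{4} + v_{5} + v_{6}  so sig = [2:1,1,1,1]
  P = {2,9}:  v_{2} + v_{9} = 2·v_{1} + v_{3} + v_{4} + v_{6}  so sig = [2:1,1,1,2]
  P = {1,4,6,7}:  v_{1} + v_{4} + v_{6} + v_{7} = 0  so sig = [4:]
  P = {1,3,4,5,6}:  v_{1} + v_{3} + v_{4} + v_{5} + v_{6} = v_{2}  so sig = [5:1]

Hence PRS(X_Σ) =
[[2:], [2:1], [2:1,1], [2:1,1,1,1], [2:1,1,1,2], [4:], [5:1]]


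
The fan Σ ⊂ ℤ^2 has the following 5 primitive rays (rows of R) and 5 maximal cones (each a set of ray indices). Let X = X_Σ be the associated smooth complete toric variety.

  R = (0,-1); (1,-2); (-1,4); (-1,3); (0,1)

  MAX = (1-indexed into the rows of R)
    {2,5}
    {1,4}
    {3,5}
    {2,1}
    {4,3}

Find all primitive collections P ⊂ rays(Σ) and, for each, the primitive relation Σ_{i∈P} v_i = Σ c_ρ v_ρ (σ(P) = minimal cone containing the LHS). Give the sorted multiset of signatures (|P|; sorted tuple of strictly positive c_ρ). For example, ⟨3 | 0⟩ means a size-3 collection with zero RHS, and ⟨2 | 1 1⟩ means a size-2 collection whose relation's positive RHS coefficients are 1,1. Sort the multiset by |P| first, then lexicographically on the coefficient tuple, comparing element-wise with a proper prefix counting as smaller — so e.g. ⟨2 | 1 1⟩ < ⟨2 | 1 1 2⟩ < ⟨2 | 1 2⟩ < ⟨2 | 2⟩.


5 collections generate NE(X_Σ); each relation:

  {1,5}:  v_{1} + v_{5} = 0  so sig = ⟨2 | 0⟩
  {1,3}:  v_{1} + v_{3} = v_{4}  so sig = ⟨2 | 1⟩
  {2,4}:  v_{2} + v_{4} = v_{5}  so sig = ⟨2 | 1⟩
  {4,5}:  v_{4} + v_{5} = v_{3}  so sig = ⟨2 | 1⟩
  {2,3}:  v_{2} + v_{3} = 2·v_{5}  so sig = ⟨2 | 2⟩

so the primitive-relation signature multiset is
[⟨2 | 0⟩, ⟨2 | 1⟩, ⟨2 | 1⟩, ⟨2 | 1⟩, ⟨2 | 2⟩]


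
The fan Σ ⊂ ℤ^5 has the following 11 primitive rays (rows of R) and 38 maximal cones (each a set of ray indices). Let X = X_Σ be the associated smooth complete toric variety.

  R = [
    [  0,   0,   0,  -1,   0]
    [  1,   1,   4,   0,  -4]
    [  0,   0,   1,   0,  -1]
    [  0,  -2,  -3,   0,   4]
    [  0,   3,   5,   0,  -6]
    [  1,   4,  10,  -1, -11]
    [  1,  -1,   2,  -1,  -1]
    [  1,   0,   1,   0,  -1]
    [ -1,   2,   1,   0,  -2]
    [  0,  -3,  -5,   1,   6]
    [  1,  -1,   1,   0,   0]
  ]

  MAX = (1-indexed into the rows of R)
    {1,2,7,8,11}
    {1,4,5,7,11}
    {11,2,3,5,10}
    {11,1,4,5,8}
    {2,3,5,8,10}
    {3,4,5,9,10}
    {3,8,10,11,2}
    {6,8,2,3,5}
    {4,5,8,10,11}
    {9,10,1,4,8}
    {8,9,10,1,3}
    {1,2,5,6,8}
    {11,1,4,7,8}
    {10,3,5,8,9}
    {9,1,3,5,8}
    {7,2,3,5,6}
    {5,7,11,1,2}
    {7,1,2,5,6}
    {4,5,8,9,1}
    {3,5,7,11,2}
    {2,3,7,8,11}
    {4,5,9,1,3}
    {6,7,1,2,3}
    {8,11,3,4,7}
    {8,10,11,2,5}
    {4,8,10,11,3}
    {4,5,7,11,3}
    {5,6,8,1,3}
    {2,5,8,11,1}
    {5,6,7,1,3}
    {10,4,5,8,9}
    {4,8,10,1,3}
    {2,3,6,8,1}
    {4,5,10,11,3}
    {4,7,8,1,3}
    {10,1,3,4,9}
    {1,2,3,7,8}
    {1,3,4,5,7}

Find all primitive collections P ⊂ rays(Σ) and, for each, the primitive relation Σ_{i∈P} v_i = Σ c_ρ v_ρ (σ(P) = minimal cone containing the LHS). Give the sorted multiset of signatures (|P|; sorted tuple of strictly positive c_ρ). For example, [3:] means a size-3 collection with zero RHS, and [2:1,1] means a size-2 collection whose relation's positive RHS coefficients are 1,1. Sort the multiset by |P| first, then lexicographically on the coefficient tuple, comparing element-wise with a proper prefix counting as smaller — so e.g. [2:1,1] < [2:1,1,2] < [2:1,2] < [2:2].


Minimal non-faces — 19 found among 11 rays, 38 max cones:

  {2,4}:  v_{2} + v_{4} = v_{11}  →  sig = [2:1]
  {2,9}:  v_{2} + v_{9} = v_{5}  →  sig = [2:1]
  {4,6}:  v_{4} + v_{6} = v_{5} + v_{7}  →  sig = [2:1,1]
  {6,10}:  v_{6} + v_{10} = v_{2} + v_{3}  →  sig = [2:1,1]
  {9,11}:  v_{9} + v_{11} = v_{4} + v_{5}  →  sig = [2:1,1]
  {6,11}:  v_{6} + v_{11} = v_{2} + v_{5} + v_{7}  →  sig = [2:1,1,1]
  {7,9}:  v_{7} + v_{9} = v_{1} + v_{3} + v_{4} + v_{5}  →  sig = [2:1,1,1,1]
  {6,9}:  v_{6} + v_{9} = v_{1} + v_{3} + 2·v_{5}  →  sig = [2:1,1,2]
  {7,10}:  v_{7} + v_{10} = 2·v_{3} + 2·v_{4} + v_{8}  →  sig = [2:1,2,2]
  {1,5,10}:  v_{1} + v_{5} + v_{10} = 0  →  sig = [3:]
  {1,3,11}:  v_{1} + v_{3} + v_{11} = v_{7}  →  sig = [3:1]
  {1,2,10}:  v_{1} + v_{2} + v_{10} = v_{3} + v_{4} + v_{8}  →  sig = [3:1,1,1]
  {1,10,11}:  v_{1} + v_{10} + v_{11} = v_{3} + 2·v_{4} + v_{8}  →  sig = [3:1,1,2]
  {5,7,8}:  v_{5} + v_{7} + v_{8} = v_{1} + 2·v_{2}  →  sig = [3:1,2]
  {6,7,8}:  v_{6} + v_{7} + v_{8} = 2·v_{1} + 3·v_{2} + v_{3}  →  sig = [3:1,2,3]
  {3,4,8,9}:  v_{3} + v_{4} + v_{8} + v_{9} = 0  →  sig = [4:]
  {1,2,3,5}:  v_{1} + v_{2} + v_{3} + v_{5} = v_{6}  →  sig = [4:1]
  {3,4,5,8}:  v_{3} + v_{4} + v_{5} + v_{8} = v_{2}  →  sig = [4:1]
  {3,5,8,11}:  v_{3} + v_{5} + v_{8} + v_{11} = 2·v_{2}  →  sig = [4:2]

Sorted signature multiset PRS(X):
    |P|=2: 9 collections, coeffs (1), (1), (1,1), (1,1), (1,1), (1,1,1), (1,1,1,1), (1,1,2), (1,2,2)
    |P|=3: 6 collections, coeffs (), (1), (1,1,1), (1,1,2), (1,2), (1,2,3)
    |P|=4: 4 collections, coeffs (), (1), (1), (2)


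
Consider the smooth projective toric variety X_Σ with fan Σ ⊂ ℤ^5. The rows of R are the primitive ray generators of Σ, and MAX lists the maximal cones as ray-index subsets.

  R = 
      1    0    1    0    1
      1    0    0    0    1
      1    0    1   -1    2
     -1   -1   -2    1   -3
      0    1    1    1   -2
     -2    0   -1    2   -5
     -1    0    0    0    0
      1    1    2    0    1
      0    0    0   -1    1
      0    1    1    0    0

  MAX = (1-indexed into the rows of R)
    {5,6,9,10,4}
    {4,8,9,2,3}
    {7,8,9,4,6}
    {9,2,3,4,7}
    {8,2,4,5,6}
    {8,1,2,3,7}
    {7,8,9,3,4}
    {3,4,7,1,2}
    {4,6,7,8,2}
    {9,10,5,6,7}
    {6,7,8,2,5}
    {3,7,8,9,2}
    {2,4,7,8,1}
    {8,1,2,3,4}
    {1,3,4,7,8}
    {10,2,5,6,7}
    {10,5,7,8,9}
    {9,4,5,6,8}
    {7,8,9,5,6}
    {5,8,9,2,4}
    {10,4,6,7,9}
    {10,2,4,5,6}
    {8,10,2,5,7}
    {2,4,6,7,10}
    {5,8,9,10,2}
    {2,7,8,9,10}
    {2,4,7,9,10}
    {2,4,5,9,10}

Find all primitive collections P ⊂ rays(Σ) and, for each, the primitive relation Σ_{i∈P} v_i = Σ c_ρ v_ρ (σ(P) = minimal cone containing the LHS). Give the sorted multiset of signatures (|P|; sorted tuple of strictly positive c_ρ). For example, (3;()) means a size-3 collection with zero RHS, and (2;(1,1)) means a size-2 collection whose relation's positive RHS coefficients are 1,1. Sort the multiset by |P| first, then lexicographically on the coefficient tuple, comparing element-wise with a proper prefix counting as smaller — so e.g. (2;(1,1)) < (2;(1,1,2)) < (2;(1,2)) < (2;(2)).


Primitive collections (14):

  P={1,9}:  v_{1} + v_{9} = v_{3} — sig = (2;(1))
  P={1,10}:  v_{1} + v_{10} = v_{8} — sig = (2;(1))
  P={3,10}:  v_{3} + v_{10} = v_{8} + v_{9} — sig = (2;(1,1))
  P={3,5}:  v_{3} + v_{5} = v_{4} + 2·v_{8} + v_{9} — sig = (2;(1,1,2))
  P={3,6}:  v_{3} + v_{6} = 2·v_{4} + v_{7} + 2·v_{8} + v_{9} — sig = (2;(1,1,2,2))
  P={1,5}:  v_{1} + v_{5} = v_{4} + 2·v_{8} — sig = (2;(1,2))
  P={1,6}:  v_{1} + v_{6} = 2·v_{4} + v_{7} + 2·v_{8} — sig = (2;(1,2,2))
  P={4,5,7}:  v_{4} + v_{5} + v_{7} = v_{6} — sig = (3;(1))
  P={4,8,10}:  v_{4} + v_{8} + v_{10} = v_{5} — sig = (3;(1))
  P={2,6,9}:  v_{2} + v_{6} + v_{9} = v_{4} + v_{10} — sig = (3;(1,1))
  P={6,8,10}:  v_{6} + v_{8} + v_{10} = 2·v_{5} + v_{7} — sig = (3;(1,2))
  P={2,5,7,9}:  v_{2} + v_{5} + v_{7} + v_{9} = v_{10} — sig = (4;(1))
  P={2,4,7,8,9}:  v_{2} + v_{4} + v_{7} + v_{8} + v_{9} = 0 — sig = (5;())
  P={2,3,4,7,8}:  v_{2} + v_{3} + v_{4} + v_{7} + v_{8} = v_{1} — sig = (5;(1))

Hence PRS(X_Σ) =
    |P|=2: 7 collections, coeffs (1), (1), (1,1), (1,1,2), (1,1,2,2), (1,2), (1,2,2)
    |P|=3: 4 collections, coeffs (1), (1), (1,1), (1,2)
    |P|=4: 1 collection, coeffs (1)
    |P|=5: 2 collections, coeffs (), (1)
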